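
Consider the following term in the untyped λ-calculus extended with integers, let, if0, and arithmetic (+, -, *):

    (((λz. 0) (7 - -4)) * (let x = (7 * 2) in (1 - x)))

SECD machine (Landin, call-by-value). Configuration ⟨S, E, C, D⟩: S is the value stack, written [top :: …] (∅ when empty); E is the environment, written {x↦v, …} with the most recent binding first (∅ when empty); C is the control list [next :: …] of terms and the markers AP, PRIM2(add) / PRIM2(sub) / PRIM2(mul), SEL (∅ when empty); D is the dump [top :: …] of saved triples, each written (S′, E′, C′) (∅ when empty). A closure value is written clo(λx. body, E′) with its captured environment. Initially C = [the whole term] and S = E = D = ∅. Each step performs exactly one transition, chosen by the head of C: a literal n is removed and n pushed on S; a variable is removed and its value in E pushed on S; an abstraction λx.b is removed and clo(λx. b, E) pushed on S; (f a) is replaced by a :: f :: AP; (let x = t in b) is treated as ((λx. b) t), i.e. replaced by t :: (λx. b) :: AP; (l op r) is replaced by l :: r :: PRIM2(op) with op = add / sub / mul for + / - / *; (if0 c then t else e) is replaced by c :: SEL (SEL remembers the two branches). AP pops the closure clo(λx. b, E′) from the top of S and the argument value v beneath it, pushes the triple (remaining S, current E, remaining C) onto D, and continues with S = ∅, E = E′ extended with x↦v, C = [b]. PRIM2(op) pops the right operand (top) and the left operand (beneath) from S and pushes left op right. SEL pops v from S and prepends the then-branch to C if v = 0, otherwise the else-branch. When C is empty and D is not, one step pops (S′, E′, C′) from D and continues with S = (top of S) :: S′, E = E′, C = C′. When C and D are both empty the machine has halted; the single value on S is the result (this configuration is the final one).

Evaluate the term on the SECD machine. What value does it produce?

Answer: 0

Execution trace:
step 0: <S=∅, E=∅, C=[(((λz. 0) (7 - -4)) * (let x = (7 * 2) in (1 - x)))], D=∅>
step 1: <S=∅, E=∅, C=[((λz. 0) (7 - -4)) :: (let x = (7 * 2) in (1 - x)) :: PRIM2(mul)], D=∅>
step 2: <S=∅, E=∅, C=[(7 - -4) :: (λz. 0) :: AP :: (let x = (7 * 2) in (1 - x)) :: PRIM2(mul)], D=∅>
step 3: <S=∅, E=∅, C=[7 :: -4 :: PRIM2(sub) :: (λz. 0) :: AP :: (let x = (7 * 2) in (1 - x)) :: PRIM2(mul)], D=∅>
step 4: <S=[7], E=∅, C=[-4 :: PRIM2(sub) :: (λz. 0) :: AP :: (let x = (7 * 2) in (1 - x)) :: PRIM2(mul)], D=∅>
step 5: <S=[-4 :: 7], E=∅, C=[PRIM2(sub) :: (λz. 0) :: AP :: (let x = (7 * 2) in (1 - x)) :: PRIM2(mul)], D=∅>
step 6: <S=[11], E=∅, C=[(λz. 0) :: AP :: (let x = (7 * 2) in (1 - x)) :: PRIM2(mul)], D=∅>
step 7: <S=[clo(λz. 0, ∅) :: 11], E=∅, C=[AP :: (let x = (7 * 2) in (1 - x)) :: PRIM2(mul)], D=∅>
step 8: <S=∅, E={z↦11}, C=[0], D=[(∅, ∅, [(let x = (7 * 2) in (1 - x)) :: PRIM2(mul)])]>
step 9: <S=[0], E={z↦11}, C=∅, D=[(∅, ∅, [(let x = (7 * 2) in (1 - x)) :: PRIM2(mul)])]>
step 10: <S=[0], E=∅, C=[(let x = (7 * 2) in (1 - x)) :: PRIM2(mul)], D=∅>
step 11: <S=[0], E=∅, C=[(7 * 2) :: (λx. (1 - x)) :: AP :: PRIM2(mul)], D=∅>
step 12: <S=[0], E=∅, C=[7 :: 2 :: PRIM2(mul) :: (λx. (1 - x)) :: AP :: PRIM2(mul)], D=∅>
step 13: <S=[7 :: 0], E=∅, C=[2 :: PRIM2(mul) :: (λx. (1 - x)) :: AP :: PRIM2(mul)], D=∅>
step 14: <S=[2 :: 7 :: 0], E=∅, C=[PRIM2(mul) :: (λx. (1 - x)) :: AP :: PRIM2(mul)], D=∅>
step 15: <S=[14 :: 0], E=∅, C=[(λx. (1 - x)) :: AP :: PRIM2(mul)], D=∅>
step 16: <S=[clo(λx. (1 - x), ∅) :: 14 :: 0], E=∅, C=[AP :: PRIM2(mul)], D=∅>
step 17: <S=∅, E={x↦14}, C=[(1 - x)], D=[([0], ∅, [PRIM2(mul)])]>
step 18: <S=∅, E={x↦14}, C=[1 :: x :: PRIM2(sub)], D=[([0], ∅, [PRIM2(mul)])]>
step 19: <S=[1], E={x↦14}, C=[x :: PRIM2(sub)], D=[([0], ∅, [PRIM2(mul)])]>
step 20: <S=[14 :: 1], E={x↦14}, C=[PRIM2(sub)], D=[([0], ∅, [PRIM2(mul)])]>
step 21: <S=[-13], E={x↦14}, C=∅, D=[([0], ∅, [PRIM2(mul)])]>
step 22: <S=[-13 :: 0], E=∅, C=[PRIM2(mul)], D=∅>
step 23: <S=[0], E=∅, C=∅, D=∅>
→ final value 0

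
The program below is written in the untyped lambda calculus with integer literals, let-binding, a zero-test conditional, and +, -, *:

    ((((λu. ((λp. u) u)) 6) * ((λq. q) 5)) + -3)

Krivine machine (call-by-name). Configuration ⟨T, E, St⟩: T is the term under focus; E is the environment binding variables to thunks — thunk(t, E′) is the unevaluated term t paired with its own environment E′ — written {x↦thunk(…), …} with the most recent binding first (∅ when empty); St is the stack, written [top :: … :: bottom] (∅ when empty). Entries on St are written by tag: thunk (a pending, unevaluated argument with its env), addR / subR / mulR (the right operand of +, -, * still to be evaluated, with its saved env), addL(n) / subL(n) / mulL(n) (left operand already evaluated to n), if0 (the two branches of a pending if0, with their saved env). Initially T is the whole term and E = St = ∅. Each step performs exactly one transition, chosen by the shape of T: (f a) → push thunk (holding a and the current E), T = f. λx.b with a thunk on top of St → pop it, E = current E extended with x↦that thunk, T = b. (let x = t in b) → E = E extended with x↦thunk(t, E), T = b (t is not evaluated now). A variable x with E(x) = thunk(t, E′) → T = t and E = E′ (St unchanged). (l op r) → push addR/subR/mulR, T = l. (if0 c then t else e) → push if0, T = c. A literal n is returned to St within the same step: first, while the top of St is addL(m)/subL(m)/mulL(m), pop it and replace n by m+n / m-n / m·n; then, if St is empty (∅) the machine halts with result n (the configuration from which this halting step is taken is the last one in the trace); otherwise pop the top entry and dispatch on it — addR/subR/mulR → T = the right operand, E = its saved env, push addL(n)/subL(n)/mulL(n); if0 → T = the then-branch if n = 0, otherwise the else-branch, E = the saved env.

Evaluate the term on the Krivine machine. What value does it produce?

0. <T=((((λu. ((λp. u) u)) 6) * ((λq. q) 5)) + -3), E=∅, St=∅>
1. <T=(((λu. ((λp. u) u)) 6) * ((λq. q) 5)), E=∅, St=[addR]>
2. <T=((λu. ((λp. u) u)) 6), E=∅, St=[mulR :: addR]>
3. <T=(λu. ((λp. u) u)), E=∅, St=[thunk :: mulR :: addR]>
4. <T=((λp. u) u), E={u↦thunk(6, ∅)}, St=[mulR :: addR]>
5. <T=(λp. u), E={u↦thunk(6, ∅)}, St=[thunk :: mulR :: addR]>
6. <T=u, E={p↦thunk(u, {u↦thunk(6, ∅)}), u↦thunk(6, ∅)}, St=[mulR :: addR]>
7. <T=6, E=∅, St=[mulR :: addR]>
8. <T=((λq. q) 5), E=∅, St=[mulL(6) :: addR]>
9. <T=(λq. q), E=∅, St=[thunk :: mulL(6) :: addR]>
10. <T=q, E={q↦thunk(5, ∅)}, St=[mulL(6) :: addR]>
11. <T=5, E=∅, St=[mulL(6) :: addR]>
12. <T=-3, E=∅, St=[addL(30)]>
→ final value 27

Answer: 27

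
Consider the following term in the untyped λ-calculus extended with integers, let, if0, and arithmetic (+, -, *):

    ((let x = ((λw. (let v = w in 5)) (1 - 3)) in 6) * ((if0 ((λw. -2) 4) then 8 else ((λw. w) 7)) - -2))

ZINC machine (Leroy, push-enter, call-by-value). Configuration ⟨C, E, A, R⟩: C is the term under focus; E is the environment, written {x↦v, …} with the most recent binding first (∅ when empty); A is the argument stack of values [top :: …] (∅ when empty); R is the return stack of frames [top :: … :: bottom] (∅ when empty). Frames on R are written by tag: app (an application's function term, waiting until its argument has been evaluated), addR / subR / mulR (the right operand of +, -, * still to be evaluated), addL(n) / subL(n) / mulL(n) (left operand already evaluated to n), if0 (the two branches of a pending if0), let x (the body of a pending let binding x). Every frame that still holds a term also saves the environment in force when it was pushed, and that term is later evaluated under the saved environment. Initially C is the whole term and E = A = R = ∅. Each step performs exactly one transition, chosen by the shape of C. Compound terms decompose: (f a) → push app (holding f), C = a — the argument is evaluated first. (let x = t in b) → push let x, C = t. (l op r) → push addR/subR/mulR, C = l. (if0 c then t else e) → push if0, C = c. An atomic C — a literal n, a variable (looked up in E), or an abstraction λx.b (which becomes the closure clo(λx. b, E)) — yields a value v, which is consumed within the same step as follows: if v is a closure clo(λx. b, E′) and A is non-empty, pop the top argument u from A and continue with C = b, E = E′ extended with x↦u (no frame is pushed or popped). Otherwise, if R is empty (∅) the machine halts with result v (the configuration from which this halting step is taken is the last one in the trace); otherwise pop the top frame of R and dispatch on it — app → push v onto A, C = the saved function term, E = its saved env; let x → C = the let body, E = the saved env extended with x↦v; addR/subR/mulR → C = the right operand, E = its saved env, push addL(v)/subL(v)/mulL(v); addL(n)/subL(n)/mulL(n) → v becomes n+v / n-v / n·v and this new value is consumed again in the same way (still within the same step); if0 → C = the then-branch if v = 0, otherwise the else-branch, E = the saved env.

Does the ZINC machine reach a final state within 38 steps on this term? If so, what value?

Answer: 54

Derivation:
0. <C=((let x = ((λw. (let v = w in 5)) (1 - 3)) in 6) * ((if0 ((λw. -2) 4) then 8 else ((λw. w) 7)) - -2)), E=∅, A=∅, R=∅>
1. <C=(let x = ((λw. (let v = w in 5)) (1 - 3)) in 6), E=∅, A=∅, R=[mulR]>
2. <C=((λw. (let v = w in 5)) (1 - 3)), E=∅, A=∅, R=[let x :: mulR]>
3. <C=(1 - 3), E=∅, A=∅, R=[app :: let x :: mulR]>
4. <C=1, E=∅, A=∅, R=[subR :: app :: let x :: mulR]>
5. <C=3, E=∅, A=∅, R=[subL(1) :: app :: let x :: mulR]>
6. <C=(λw. (let v = w in 5)), E=∅, A=[-2], R=[let x :: mulR]>
7. <C=(let v = w in 5), E={w↦-2}, A=∅, R=[let x :: mulR]>
8. <C=w, E={w↦-2}, A=∅, R=[let v :: let x :: mulR]>
9. <C=5, E={v↦-2, w↦-2}, A=∅, R=[let x :: mulR]>
10. <C=6, E={x↦5}, A=∅, R=[mulR]>
11. <C=((if0 ((λw. -2) 4) then 8 else ((λw. w) 7)) - -2), E=∅, A=∅, R=[mulL(6)]>
12. <C=(if0 ((λw. -2) 4) then 8 else ((λw. w) 7)), E=∅, A=∅, R=[subR :: mulL(6)]>
13. <C=((λw. -2) 4), E=∅, A=∅, R=[if0 :: subR :: mulL(6)]>
14. <C=4, E=∅, A=∅, R=[app :: if0 :: subR :: mulL(6)]>
15. <C=(λw. -2), E=∅, A=[4], R=[if0 :: subR :: mulL(6)]>
16. <C=-2, E={w↦4}, A=∅, R=[if0 :: subR :: mulL(6)]>
17. <C=((λw. w) 7), E=∅, A=∅, R=[subR :: mulL(6)]>
18. <C=7, E=∅, A=∅, R=[app :: subR :: mulL(6)]>
19. <C=(λw. w), E=∅, A=[7], R=[subR :: mulL(6)]>
20. <C=w, E={w↦7}, A=∅, R=[subR :: mulL(6)]>
21. <C=-2, E=∅, A=∅, R=[subL(7) :: mulL(6)]>
→ final value 54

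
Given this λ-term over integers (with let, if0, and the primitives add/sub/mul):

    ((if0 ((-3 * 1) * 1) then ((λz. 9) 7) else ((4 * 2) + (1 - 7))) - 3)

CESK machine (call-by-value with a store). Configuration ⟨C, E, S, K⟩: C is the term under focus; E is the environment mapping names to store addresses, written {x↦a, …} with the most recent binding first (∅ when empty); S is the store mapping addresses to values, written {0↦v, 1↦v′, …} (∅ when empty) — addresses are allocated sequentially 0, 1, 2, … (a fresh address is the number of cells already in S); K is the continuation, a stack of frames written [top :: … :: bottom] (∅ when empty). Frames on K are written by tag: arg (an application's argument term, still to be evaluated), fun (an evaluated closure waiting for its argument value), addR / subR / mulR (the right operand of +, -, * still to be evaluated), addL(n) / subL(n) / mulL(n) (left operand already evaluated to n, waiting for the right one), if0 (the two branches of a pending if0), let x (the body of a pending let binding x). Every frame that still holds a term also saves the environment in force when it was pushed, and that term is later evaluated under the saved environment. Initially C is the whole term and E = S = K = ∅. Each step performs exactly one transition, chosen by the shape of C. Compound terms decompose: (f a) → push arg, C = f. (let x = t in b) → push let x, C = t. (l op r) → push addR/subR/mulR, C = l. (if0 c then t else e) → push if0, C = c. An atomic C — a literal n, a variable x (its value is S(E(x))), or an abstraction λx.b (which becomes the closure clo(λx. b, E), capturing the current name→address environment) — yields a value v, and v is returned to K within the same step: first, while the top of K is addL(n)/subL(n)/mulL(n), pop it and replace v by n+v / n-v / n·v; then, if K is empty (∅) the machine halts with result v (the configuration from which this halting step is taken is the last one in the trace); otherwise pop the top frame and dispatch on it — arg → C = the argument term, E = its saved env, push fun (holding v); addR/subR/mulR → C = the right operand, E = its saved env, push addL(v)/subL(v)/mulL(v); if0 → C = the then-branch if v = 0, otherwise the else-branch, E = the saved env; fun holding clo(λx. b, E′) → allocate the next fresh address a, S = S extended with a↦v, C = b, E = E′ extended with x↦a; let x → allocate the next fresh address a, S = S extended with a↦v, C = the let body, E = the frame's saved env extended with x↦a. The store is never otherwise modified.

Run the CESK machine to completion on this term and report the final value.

Answer: -1

Execution trace:
t=0: ⟨C=((if0 ((-3 * 1) * 1) then ((λz. 9) 7) else ((4 * 2) + (1 - 7))) - 3); E=∅; S=∅; K=∅⟩
t=1: ⟨C=(if0 ((-3 * 1) * 1) then ((λz. 9) 7) else ((4 * 2) + (1 - 7))); E=∅; S=∅; K=[subR]⟩
t=2: ⟨C=((-3 * 1) * 1); E=∅; S=∅; K=[if0 :: subR]⟩
t=3: ⟨C=(-3 * 1); E=∅; S=∅; K=[mulR :: if0 :: subR]⟩
t=4: ⟨C=-3; E=∅; S=∅; K=[mulR :: mulR :: if0 :: subR]⟩
t=5: ⟨C=1; E=∅; S=∅; K=[mulL(-3) :: mulR :: if0 :: subR]⟩
t=6: ⟨C=1; E=∅; S=∅; K=[mulL(-3) :: if0 :: subR]⟩
t=7: ⟨C=((4 * 2) + (1 - 7)); E=∅; S=∅; K=[subR]⟩
t=8: ⟨C=(4 * 2); E=∅; S=∅; K=[addR :: subR]⟩
t=9: ⟨C=4; E=∅; S=∅; K=[mulR :: addR :: subR]⟩
t=10: ⟨C=2; E=∅; S=∅; K=[mulL(4) :: addR :: subR]⟩
t=11: ⟨C=(1 - 7); E=∅; S=∅; K=[addL(8) :: subR]⟩
t=12: ⟨C=1; E=∅; S=∅; K=[subR :: addL(8) :: subR]⟩
t=13: ⟨C=7; E=∅; S=∅; K=[subL(1) :: addL(8) :: subR]⟩
t=14: ⟨C=3; E=∅; S=∅; K=[subL(2)]⟩
→ final value -1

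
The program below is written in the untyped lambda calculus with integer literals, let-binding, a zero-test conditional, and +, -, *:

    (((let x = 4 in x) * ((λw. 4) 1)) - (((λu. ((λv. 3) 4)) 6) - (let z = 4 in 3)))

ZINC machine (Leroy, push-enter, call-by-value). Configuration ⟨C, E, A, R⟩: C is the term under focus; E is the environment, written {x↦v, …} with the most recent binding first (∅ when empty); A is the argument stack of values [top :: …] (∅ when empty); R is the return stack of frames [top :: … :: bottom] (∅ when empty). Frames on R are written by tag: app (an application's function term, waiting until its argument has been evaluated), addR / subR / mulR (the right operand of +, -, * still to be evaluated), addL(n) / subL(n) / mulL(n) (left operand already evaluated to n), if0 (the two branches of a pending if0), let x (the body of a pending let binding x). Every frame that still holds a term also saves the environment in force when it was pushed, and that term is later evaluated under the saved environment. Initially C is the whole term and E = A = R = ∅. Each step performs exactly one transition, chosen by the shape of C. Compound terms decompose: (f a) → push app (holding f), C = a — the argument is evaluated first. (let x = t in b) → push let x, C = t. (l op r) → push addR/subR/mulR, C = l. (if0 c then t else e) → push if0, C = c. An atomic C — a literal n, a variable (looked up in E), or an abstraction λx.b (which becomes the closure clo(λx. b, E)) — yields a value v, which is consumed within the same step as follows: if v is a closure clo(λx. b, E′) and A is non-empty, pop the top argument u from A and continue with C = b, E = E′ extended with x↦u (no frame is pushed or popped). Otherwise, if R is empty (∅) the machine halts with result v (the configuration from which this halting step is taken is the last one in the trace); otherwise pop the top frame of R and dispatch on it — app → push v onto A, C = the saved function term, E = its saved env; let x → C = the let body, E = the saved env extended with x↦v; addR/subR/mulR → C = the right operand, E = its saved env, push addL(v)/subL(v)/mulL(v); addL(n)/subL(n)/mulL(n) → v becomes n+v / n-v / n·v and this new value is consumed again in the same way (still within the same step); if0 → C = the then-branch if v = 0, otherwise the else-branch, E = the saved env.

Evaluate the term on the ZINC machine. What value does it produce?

step 0: [C=(((let x = 4 in x) * ((λw. 4) 1)) - (((λu. ((λv. 3) 4)) 6) - (let z = 4 in 3))) | E=∅ | A=∅ | R=∅]
step 1: [C=((let x = 4 in x) * ((λw. 4) 1)) | E=∅ | A=∅ | R=[subR]]
step 2: [C=(let x = 4 in x) | E=∅ | A=∅ | R=[mulR :: subR]]
step 3: [C=4 | E=∅ | A=∅ | R=[let x :: mulR :: subR]]
step 4: [C=x | E={x↦4} | A=∅ | R=[mulR :: subR]]
step 5: [C=((λw. 4) 1) | E=∅ | A=∅ | R=[mulL(4) :: subR]]
step 6: [C=1 | E=∅ | A=∅ | R=[app :: mulL(4) :: subR]]
step 7: [C=(λw. 4) | E=∅ | A=[1] | R=[mulL(4) :: subR]]
step 8: [C=4 | E={w↦1} | A=∅ | R=[mulL(4) :: subR]]
step 9: [C=(((λu. ((λv. 3) 4)) 6) - (let z = 4 in 3)) | E=∅ | A=∅ | R=[subL(16)]]
step 10: [C=((λu. ((λv. 3) 4)) 6) | E=∅ | A=∅ | R=[subR :: subL(16)]]
step 11: [C=6 | E=∅ | A=∅ | R=[app :: subR :: subL(16)]]
step 12: [C=(λu. ((λv. 3) 4)) | E=∅ | A=[6] | R=[subR :: subL(16)]]
step 13: [C=((λv. 3) 4) | E={u↦6} | A=∅ | R=[subR :: subL(16)]]
step 14: [C=4 | E={u↦6} | A=∅ | R=[app :: subR :: subL(16)]]
step 15: [C=(λv. 3) | E={u↦6} | A=[4] | R=[subR :: subL(16)]]
step 16: [C=3 | E={v↦4, u↦6} | A=∅ | R=[subR :: subL(16)]]
step 17: [C=(let z = 4 in 3) | E=∅ | A=∅ | R=[subL(3) :: subL(16)]]
step 18: [C=4 | E=∅ | A=∅ | R=[let z :: subL(3) :: subL(16)]]
step 19: [C=3 | E={z↦4} | A=∅ | R=[subL(3) :: subL(16)]]
→ final value 16

Answer: 16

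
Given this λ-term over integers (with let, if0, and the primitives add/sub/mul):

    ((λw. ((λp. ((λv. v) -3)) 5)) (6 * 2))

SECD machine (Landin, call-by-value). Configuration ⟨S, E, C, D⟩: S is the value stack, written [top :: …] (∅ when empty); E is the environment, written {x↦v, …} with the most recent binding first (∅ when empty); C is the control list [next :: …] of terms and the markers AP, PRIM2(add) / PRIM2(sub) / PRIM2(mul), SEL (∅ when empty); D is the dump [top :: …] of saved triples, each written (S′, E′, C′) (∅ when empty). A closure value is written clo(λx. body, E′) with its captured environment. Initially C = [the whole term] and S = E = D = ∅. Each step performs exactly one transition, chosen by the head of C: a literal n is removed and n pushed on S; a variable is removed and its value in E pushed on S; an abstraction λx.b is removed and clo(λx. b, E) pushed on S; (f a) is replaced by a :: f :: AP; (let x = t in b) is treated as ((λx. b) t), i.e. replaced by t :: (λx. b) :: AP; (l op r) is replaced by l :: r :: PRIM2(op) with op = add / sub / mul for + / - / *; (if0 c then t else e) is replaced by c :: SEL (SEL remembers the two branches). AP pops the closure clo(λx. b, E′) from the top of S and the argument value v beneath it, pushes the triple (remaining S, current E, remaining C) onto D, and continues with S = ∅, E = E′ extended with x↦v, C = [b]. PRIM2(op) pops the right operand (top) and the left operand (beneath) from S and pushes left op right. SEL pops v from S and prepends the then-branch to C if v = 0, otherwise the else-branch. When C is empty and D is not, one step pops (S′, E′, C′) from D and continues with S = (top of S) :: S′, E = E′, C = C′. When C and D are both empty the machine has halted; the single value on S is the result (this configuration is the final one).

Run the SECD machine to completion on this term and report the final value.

t=0: <S=∅, E=∅, C=[((λw. ((λp. ((λv. v) -3)) 5)) (6 * 2))], D=∅>
t=1: <S=∅, E=∅, C=[(6 * 2) :: (λw. ((λp. ((λv. v) -3)) 5)) :: AP], D=∅>
t=2: <S=∅, E=∅, C=[6 :: 2 :: PRIM2(mul) :: (λw. ((λp. ((λv. v) -3)) 5)) :: AP], D=∅>
t=3: <S=[6], E=∅, C=[2 :: PRIM2(mul) :: (λw. ((λp. ((λv. v) -3)) 5)) :: AP], D=∅>
t=4: <S=[2 :: 6], E=∅, C=[PRIM2(mul) :: (λw. ((λp. ((λv. v) -3)) 5)) :: AP], D=∅>
t=5: <S=[12], E=∅, C=[(λw. ((λp. ((λv. v) -3)) 5)) :: AP], D=∅>
t=6: <S=[clo(λw. ((λp. ((λv. v) -3)) 5), ∅) :: 12], E=∅, C=[AP], D=∅>
t=7: <S=∅, E={w↦12}, C=[((λp. ((λv. v) -3)) 5)], D=[(∅, ∅, ∅)]>
t=8: <S=∅, E={w↦12}, C=[5 :: (λp. ((λv. v) -3)) :: AP], D=[(∅, ∅, ∅)]>
t=9: <S=[5], E={w↦12}, C=[(λp. ((λv. v) -3)) :: AP], D=[(∅, ∅, ∅)]>
t=10: <S=[clo(λp. ((λv. v) -3), {w↦12}) :: 5], E={w↦12}, C=[AP], D=[(∅, ∅, ∅)]>
t=11: <S=∅, E={p↦5, w↦12}, C=[((λv. v) -3)], D=[(∅, {w↦12}, ∅) :: (∅, ∅, ∅)]>
t=12: <S=∅, E={p↦5, w↦12}, C=[-3 :: (λv. v) :: AP], D=[(∅, {w↦12}, ∅) :: (∅, ∅, ∅)]>
t=13: <S=[-3], E={p↦5, w↦12}, C=[(λv. v) :: AP], D=[(∅, {w↦12}, ∅) :: (∅, ∅, ∅)]>
t=14: <S=[clo(λv. v, {p↦5, w↦12}) :: -3], E={p↦5, w↦12}, C=[AP], D=[(∅, {w↦12}, ∅) :: (∅, ∅, ∅)]>
t=15: <S=∅, E={v↦-3, p↦5, w↦12}, C=[v], D=[(∅, {p↦5, w↦12}, ∅) :: (∅, {w↦12}, ∅) :: (∅, ∅, ∅)]>
t=16: <S=[-3], E={v↦-3, p↦5, w↦12}, C=∅, D=[(∅, {p↦5, w↦12}, ∅) :: (∅, {w↦12}, ∅) :: (∅, ∅, ∅)]>
t=17: <S=[-3], E={p↦5, w↦12}, C=∅, D=[(∅, {w↦12}, ∅) :: (∅, ∅, ∅)]>
t=18: <S=[-3], E={w↦12}, C=∅, D=[(∅, ∅, ∅)]>
t=19: <S=[-3], E=∅, C=∅, D=∅>
→ final value -3

Answer: -3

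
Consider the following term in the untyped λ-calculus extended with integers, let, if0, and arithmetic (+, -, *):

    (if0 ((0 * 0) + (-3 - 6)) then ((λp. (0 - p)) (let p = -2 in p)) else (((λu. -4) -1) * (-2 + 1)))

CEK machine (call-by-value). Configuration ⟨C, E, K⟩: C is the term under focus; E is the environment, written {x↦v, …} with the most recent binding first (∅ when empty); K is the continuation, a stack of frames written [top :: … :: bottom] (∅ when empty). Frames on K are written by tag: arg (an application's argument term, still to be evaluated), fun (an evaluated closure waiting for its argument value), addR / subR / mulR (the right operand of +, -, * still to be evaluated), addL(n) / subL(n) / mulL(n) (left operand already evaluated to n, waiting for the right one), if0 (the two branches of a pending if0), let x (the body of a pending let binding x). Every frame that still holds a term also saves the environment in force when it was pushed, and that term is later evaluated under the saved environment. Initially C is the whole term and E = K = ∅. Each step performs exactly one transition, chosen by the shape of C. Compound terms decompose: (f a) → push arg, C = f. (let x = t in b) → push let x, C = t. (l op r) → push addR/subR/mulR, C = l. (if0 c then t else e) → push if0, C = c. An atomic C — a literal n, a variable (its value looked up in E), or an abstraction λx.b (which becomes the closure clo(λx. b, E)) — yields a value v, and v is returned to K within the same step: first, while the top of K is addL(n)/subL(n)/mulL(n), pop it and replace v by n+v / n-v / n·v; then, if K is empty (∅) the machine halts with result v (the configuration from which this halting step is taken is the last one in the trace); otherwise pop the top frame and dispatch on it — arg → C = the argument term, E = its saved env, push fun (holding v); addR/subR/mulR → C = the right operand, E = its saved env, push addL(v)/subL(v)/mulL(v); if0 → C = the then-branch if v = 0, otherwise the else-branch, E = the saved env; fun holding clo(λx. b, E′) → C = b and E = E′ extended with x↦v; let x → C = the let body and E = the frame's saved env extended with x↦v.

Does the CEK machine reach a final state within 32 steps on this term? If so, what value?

Answer: 4

Execution trace:
step 0: ⟨C=(if0 ((0 * 0) + (-3 - 6)) then ((λp. (0 - p)) (let p = -2 in p)) else (((λu. -4) -1) * (-2 + 1))); E=∅; K=∅⟩
step 1: ⟨C=((0 * 0) + (-3 - 6)); E=∅; K=[if0]⟩
step 2: ⟨C=(0 * 0); E=∅; K=[addR :: if0]⟩
step 3: ⟨C=0; E=∅; K=[mulR :: addR :: if0]⟩
step 4: ⟨C=0; E=∅; K=[mulL(0) :: addR :: if0]⟩
step 5: ⟨C=(-3 - 6); E=∅; K=[addL(0) :: if0]⟩
step 6: ⟨C=-3; E=∅; K=[subR :: addL(0) :: if0]⟩
step 7: ⟨C=6; E=∅; K=[subL(-3) :: addL(0) :: if0]⟩
step 8: ⟨C=(((λu. -4) -1) * (-2 + 1)); E=∅; K=∅⟩
step 9: ⟨C=((λu. -4) -1); E=∅; K=[mulR]⟩
step 10: ⟨C=(λu. -4); E=∅; K=[arg :: mulR]⟩
step 11: ⟨C=-1; E=∅; K=[fun :: mulR]⟩
step 12: ⟨C=-4; E={u↦-1}; K=[mulR]⟩
step 13: ⟨C=(-2 + 1); E=∅; K=[mulL(-4)]⟩
step 14: ⟨C=-2; E=∅; K=[addR :: mulL(-4)]⟩
step 15: ⟨C=1; E=∅; K=[addL(-2) :: mulL(-4)]⟩
→ final value 4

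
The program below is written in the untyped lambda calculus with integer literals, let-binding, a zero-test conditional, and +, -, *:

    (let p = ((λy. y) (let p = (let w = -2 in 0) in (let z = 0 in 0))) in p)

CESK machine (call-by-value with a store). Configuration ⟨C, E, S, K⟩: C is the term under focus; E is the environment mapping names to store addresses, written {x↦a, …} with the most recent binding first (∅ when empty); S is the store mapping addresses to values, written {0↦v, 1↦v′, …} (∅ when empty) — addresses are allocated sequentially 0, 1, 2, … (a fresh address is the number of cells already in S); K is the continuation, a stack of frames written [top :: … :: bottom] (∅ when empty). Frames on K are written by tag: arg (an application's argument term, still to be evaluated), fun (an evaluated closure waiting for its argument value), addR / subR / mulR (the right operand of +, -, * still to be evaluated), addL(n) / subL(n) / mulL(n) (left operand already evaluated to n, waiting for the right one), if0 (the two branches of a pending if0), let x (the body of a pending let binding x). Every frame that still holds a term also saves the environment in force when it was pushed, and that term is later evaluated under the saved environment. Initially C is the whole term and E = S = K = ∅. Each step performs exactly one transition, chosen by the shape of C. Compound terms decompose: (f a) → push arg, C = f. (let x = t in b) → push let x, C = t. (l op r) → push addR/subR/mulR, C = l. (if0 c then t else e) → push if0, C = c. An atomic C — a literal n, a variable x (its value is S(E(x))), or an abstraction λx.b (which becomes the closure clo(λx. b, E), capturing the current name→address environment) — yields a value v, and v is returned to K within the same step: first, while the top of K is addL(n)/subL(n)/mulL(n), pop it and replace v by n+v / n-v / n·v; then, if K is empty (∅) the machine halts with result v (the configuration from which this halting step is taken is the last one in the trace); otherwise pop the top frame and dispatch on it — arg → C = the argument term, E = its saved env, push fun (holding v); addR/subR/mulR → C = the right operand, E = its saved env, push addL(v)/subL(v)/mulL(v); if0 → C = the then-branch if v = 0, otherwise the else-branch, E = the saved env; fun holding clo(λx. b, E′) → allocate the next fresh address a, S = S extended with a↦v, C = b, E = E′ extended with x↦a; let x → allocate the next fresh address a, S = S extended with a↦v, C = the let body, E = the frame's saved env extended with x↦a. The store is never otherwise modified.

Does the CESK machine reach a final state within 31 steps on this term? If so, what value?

0. ⟨C=(let p = ((λy. y) (let p = (let w = -2 in 0) in (let z = 0 in 0))) in p); E=∅; S=∅; K=∅⟩
1. ⟨C=((λy. y) (let p = (let w = -2 in 0) in (let z = 0 in 0))); E=∅; S=∅; K=[let p]⟩
2. ⟨C=(λy. y); E=∅; S=∅; K=[arg :: let p]⟩
3. ⟨C=(let p = (let w = -2 in 0) in (let z = 0 in 0)); E=∅; S=∅; K=[fun :: let p]⟩
4. ⟨C=(let w = -2 in 0); E=∅; S=∅; K=[let p :: fun :: let p]⟩
5. ⟨C=-2; E=∅; S=∅; K=[let w :: let p :: fun :: let p]⟩
6. ⟨C=0; E={w↦0}; S={0↦-2}; K=[let p :: fun :: let p]⟩
7. ⟨C=(let z = 0 in 0); E={p↦1}; S={0↦-2, 1↦0}; K=[fun :: let p]⟩
8. ⟨C=0; E={p↦1}; S={0↦-2, 1↦0}; K=[let z :: fun :: let p]⟩
9. ⟨C=0; E={z↦2, p↦1}; S={0↦-2, 1↦0, 2↦0}; K=[fun :: let p]⟩
10. ⟨C=y; E={y↦3}; S={0↦-2, 1↦0, 2↦0, 3↦0}; K=[let p]⟩
11. ⟨C=p; E={p↦4}; S={0↦-2, 1↦0, 2↦0, 3↦0, 4↦0}; K=∅⟩
→ final value 0

Answer: 0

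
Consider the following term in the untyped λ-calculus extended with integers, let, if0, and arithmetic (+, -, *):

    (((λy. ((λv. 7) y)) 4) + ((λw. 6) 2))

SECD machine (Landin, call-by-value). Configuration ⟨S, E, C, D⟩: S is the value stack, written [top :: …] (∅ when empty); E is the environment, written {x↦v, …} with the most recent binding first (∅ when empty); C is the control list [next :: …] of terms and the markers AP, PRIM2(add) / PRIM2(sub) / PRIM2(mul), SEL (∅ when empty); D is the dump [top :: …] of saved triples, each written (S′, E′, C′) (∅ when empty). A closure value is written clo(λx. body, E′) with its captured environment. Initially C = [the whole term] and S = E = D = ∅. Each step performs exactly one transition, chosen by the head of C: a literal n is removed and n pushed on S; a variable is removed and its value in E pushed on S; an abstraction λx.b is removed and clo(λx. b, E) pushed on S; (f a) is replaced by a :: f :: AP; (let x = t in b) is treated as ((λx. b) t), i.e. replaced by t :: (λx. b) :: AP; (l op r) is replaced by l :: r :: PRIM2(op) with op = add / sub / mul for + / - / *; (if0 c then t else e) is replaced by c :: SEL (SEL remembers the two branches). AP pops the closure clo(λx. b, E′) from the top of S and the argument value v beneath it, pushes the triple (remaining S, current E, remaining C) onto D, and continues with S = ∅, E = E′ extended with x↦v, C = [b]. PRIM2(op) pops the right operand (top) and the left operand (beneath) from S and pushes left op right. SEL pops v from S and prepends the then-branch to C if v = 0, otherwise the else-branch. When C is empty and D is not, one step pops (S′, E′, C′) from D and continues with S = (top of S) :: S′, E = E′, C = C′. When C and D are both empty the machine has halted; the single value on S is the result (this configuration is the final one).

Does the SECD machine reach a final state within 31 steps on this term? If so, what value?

Answer: 13

Execution trace:
step 0: [S=∅ | E=∅ | C=[(((λy. ((λv. 7) y)) 4) + ((λw. 6) 2))] | D=∅]
step 1: [S=∅ | E=∅ | C=[((λy. ((λv. 7) y)) 4) :: ((λw. 6) 2) :: PRIM2(add)] | D=∅]
step 2: [S=∅ | E=∅ | C=[4 :: (λy. ((λv. 7) y)) :: AP :: ((λw. 6) 2) :: PRIM2(add)] | D=∅]
step 3: [S=[4] | E=∅ | C=[(λy. ((λv. 7) y)) :: AP :: ((λw. 6) 2) :: PRIM2(add)] | D=∅]
step 4: [S=[clo(λy. ((λv. 7) y), ∅) :: 4] | E=∅ | C=[AP :: ((λw. 6) 2) :: PRIM2(add)] | D=∅]
step 5: [S=∅ | E={y↦4} | C=[((λv. 7) y)] | D=[(∅, ∅, [((λw. 6) 2) :: PRIM2(add)])]]
step 6: [S=∅ | E={y↦4} | C=[y :: (λv. 7) :: AP] | D=[(∅, ∅, [((λw. 6) 2) :: PRIM2(add)])]]
step 7: [S=[4] | E={y↦4} | C=[(λv. 7) :: AP] | D=[(∅, ∅, [((λw. 6) 2) :: PRIM2(add)])]]
step 8: [S=[clo(λv. 7, {y↦4}) :: 4] | E={y↦4} | C=[AP] | D=[(∅, ∅, [((λw. 6) 2) :: PRIM2(add)])]]
step 9: [S=∅ | E={v↦4, y↦4} | C=[7] | D=[(∅, {y↦4}, ∅) :: (∅, ∅, [((λw. 6) 2) :: PRIM2(add)])]]
step 10: [S=[7] | E={v↦4, y↦4} | C=∅ | D=[(∅, {y↦4}, ∅) :: (∅, ∅, [((λw. 6) 2) :: PRIM2(add)])]]
step 11: [S=[7] | E={y↦4} | C=∅ | D=[(∅, ∅, [((λw. 6) 2) :: PRIM2(add)])]]
step 12: [S=[7] | E=∅ | C=[((λw. 6) 2) :: PRIM2(add)] | D=∅]
step 13: [S=[7] | E=∅ | C=[2 :: (λw. 6) :: AP :: PRIM2(add)] | D=∅]
step 14: [S=[2 :: 7] | E=∅ | C=[(λw. 6) :: AP :: PRIM2(add)] | D=∅]
step 15: [S=[clo(λw. 6, ∅) :: 2 :: 7] | E=∅ | C=[AP :: PRIM2(add)] | D=∅]
step 16: [S=∅ | E={w↦2} | C=[6] | D=[([7], ∅, [PRIM2(add)])]]
step 17: [S=[6] | E={w↦2} | C=∅ | D=[([7], ∅, [PRIM2(add)])]]
step 18: [S=[6 :: 7] | E=∅ | C=[PRIM2(add)] | D=∅]
step 19: [S=[13] | E=∅ | C=∅ | D=∅]
→ final value 13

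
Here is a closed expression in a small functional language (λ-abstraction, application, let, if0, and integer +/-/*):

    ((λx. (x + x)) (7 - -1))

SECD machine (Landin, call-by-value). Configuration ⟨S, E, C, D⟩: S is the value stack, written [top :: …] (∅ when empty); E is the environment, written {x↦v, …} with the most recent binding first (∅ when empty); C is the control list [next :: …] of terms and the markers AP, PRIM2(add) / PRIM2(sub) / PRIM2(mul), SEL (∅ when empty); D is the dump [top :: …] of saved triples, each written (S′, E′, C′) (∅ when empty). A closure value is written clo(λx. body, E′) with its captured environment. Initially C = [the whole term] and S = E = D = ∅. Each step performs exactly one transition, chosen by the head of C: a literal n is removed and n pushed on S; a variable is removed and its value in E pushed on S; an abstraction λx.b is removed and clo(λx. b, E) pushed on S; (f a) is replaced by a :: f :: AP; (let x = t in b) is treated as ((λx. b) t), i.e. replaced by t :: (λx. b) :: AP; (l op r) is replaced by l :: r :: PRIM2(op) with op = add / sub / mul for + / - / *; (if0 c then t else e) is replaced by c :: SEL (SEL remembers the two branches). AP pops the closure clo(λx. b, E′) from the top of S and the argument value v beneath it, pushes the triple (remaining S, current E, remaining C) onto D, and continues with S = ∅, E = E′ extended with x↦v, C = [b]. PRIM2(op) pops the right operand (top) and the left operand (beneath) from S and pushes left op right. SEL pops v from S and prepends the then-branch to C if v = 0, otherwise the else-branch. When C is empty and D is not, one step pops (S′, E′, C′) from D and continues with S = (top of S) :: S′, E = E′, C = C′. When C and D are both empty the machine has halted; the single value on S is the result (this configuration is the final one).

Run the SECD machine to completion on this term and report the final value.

Answer: 16

Machine steps:
t=0: ⟨S=∅; E=∅; C=[((λx. (x + x)) (7 - -1))]; D=∅⟩
t=1: ⟨S=∅; E=∅; C=[(7 - -1) :: (λx. (x + x)) :: AP]; D=∅⟩
t=2: ⟨S=∅; E=∅; C=[7 :: -1 :: PRIM2(sub) :: (λx. (x + x)) :: AP]; D=∅⟩
t=3: ⟨S=[7]; E=∅; C=[-1 :: PRIM2(sub) :: (λx. (x + x)) :: AP]; D=∅⟩
t=4: ⟨S=[-1 :: 7]; E=∅; C=[PRIM2(sub) :: (λx. (x + x)) :: AP]; D=∅⟩
t=5: ⟨S=[8]; E=∅; C=[(λx. (x + x)) :: AP]; D=∅⟩
t=6: ⟨S=[clo(λx. (x + x), ∅) :: 8]; E=∅; C=[AP]; D=∅⟩
t=7: ⟨S=∅; E={x↦8}; C=[(x + x)]; D=[(∅, ∅, ∅)]⟩
t=8: ⟨S=∅; E={x↦8}; C=[x :: x :: PRIM2(add)]; D=[(∅, ∅, ∅)]⟩
t=9: ⟨S=[8]; E={x↦8}; C=[x :: PRIM2(add)]; D=[(∅, ∅, ∅)]⟩
t=10: ⟨S=[8 :: 8]; E={x↦8}; C=[PRIM2(add)]; D=[(∅, ∅, ∅)]⟩
t=11: ⟨S=[16]; E={x↦8}; C=∅; D=[(∅, ∅, ∅)]⟩
t=12: ⟨S=[16]; E=∅; C=∅; D=∅⟩
→ final value 16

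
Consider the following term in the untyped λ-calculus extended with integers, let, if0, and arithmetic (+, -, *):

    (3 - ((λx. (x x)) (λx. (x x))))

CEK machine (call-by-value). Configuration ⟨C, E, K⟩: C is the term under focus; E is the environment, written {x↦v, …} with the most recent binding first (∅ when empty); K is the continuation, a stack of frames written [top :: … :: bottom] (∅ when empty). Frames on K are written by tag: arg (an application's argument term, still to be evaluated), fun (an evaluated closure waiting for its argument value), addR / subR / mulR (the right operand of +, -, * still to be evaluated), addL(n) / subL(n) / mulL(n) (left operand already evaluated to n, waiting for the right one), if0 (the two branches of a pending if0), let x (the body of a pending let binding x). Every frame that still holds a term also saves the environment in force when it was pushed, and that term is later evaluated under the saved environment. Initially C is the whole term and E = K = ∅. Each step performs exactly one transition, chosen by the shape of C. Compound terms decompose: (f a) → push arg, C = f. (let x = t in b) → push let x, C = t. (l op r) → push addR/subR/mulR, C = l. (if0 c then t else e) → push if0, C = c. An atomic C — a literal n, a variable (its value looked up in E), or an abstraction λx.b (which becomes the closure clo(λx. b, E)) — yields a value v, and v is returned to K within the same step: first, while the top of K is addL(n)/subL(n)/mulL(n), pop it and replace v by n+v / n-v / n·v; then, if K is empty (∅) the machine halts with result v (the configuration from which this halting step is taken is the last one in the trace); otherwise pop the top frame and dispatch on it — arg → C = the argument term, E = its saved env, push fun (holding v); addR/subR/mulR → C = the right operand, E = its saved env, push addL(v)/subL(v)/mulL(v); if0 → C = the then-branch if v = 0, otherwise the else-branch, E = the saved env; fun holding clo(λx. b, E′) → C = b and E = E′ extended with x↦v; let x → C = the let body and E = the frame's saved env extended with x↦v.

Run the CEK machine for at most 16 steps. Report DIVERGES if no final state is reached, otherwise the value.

Answer: DIVERGES (no final state within 16 steps)

Execution trace:
step 0: ⟨C=(3 - ((λx. (x x)) (λx. (x x)))); E=∅; K=∅⟩
step 1: ⟨C=3; E=∅; K=[subR]⟩
step 2: ⟨C=((λx. (x x)) (λx. (x x))); E=∅; K=[subL(3)]⟩
step 3: ⟨C=(λx. (x x)); E=∅; K=[arg :: subL(3)]⟩
step 4: ⟨C=(λx. (x x)); E=∅; K=[fun :: subL(3)]⟩
step 5: ⟨C=(x x); E={x↦clo(λx. (x x), ∅)}; K=[subL(3)]⟩
step 6: ⟨C=x; E={x↦clo(λx. (x x), ∅)}; K=[arg :: subL(3)]⟩
step 7: ⟨C=x; E={x↦clo(λx. (x x), ∅)}; K=[fun :: subL(3)]⟩
… configuration repeats with period 3 (steps 5–7 recur indefinitely) …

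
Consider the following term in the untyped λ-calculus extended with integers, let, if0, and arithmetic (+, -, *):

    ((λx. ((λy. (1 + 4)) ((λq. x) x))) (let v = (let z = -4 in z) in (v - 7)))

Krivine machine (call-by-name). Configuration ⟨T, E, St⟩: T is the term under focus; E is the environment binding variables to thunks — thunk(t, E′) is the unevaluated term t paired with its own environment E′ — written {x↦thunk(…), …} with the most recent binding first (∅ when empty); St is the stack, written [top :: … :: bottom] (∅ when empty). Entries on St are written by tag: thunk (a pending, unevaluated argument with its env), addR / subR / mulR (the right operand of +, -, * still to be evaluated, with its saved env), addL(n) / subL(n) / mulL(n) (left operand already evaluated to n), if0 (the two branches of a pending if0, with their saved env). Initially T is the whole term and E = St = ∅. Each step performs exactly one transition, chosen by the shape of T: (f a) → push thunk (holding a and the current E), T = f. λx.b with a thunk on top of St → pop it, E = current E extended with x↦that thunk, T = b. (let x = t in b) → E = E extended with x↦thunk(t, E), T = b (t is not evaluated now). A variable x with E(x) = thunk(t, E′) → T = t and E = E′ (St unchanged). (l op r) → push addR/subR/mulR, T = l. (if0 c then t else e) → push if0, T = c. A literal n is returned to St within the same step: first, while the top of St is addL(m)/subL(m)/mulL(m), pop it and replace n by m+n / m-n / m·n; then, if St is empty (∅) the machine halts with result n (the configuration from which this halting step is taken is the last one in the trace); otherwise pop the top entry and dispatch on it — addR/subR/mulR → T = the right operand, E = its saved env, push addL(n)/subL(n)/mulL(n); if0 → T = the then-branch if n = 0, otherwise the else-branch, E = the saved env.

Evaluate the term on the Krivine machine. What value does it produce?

0. ⟨T=((λx. ((λy. (1 + 4)) ((λq. x) x))) (let v = (let z = -4 in z) in (v - 7))); E=∅; St=∅⟩
1. ⟨T=(λx. ((λy. (1 + 4)) ((λq. x) x))); E=∅; St=[thunk]⟩
2. ⟨T=((λy. (1 + 4)) ((λq. x) x)); E={x↦thunk((let v = (let z = -4 in z) in (v - 7)), ∅)}; St=∅⟩
3. ⟨T=(λy. (1 + 4)); E={x↦thunk((let v = (let z = -4 in z) in (v - 7)), ∅)}; St=[thunk]⟩
4. ⟨T=(1 + 4); E={y↦thunk(((λq. x) x), {x↦thunk((let v = (let z = -4 in z) in (v - 7)), ∅)}), x↦thunk((let v = (let z = -4 in z) in (v - 7)), ∅)}; St=∅⟩
5. ⟨T=1; E={y↦thunk(((λq. x) x), {x↦thunk((let v = (let z = -4 in z) in (v - 7)), ∅)}), x↦thunk((let v = (let z = -4 in z) in (v - 7)), ∅)}; St=[addR]⟩
6. ⟨T=4; E={y↦thunk(((λq. x) x), {x↦thunk((let v = (let z = -4 in z) in (v - 7)), ∅)}), x↦thunk((let v = (let z = -4 in z) in (v - 7)), ∅)}; St=[addL(1)]⟩
→ final value 5

Answer: 5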